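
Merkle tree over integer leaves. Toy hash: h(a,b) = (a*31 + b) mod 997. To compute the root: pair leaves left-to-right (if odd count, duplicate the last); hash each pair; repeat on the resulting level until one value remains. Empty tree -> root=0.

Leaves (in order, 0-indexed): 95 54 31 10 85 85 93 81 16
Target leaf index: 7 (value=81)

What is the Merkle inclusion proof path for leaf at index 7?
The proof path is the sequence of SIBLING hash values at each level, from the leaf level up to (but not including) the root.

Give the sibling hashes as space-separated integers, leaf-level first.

Answer: 93 726 222 863

Derivation:
L0 (leaves): [95, 54, 31, 10, 85, 85, 93, 81, 16], target index=7
L1: h(95,54)=(95*31+54)%997=8 [pair 0] h(31,10)=(31*31+10)%997=971 [pair 1] h(85,85)=(85*31+85)%997=726 [pair 2] h(93,81)=(93*31+81)%997=970 [pair 3] h(16,16)=(16*31+16)%997=512 [pair 4] -> [8, 971, 726, 970, 512]
  Sibling for proof at L0: 93
L2: h(8,971)=(8*31+971)%997=222 [pair 0] h(726,970)=(726*31+970)%997=545 [pair 1] h(512,512)=(512*31+512)%997=432 [pair 2] -> [222, 545, 432]
  Sibling for proof at L1: 726
L3: h(222,545)=(222*31+545)%997=448 [pair 0] h(432,432)=(432*31+432)%997=863 [pair 1] -> [448, 863]
  Sibling for proof at L2: 222
L4: h(448,863)=(448*31+863)%997=793 [pair 0] -> [793]
  Sibling for proof at L3: 863
Root: 793
Proof path (sibling hashes from leaf to root): [93, 726, 222, 863]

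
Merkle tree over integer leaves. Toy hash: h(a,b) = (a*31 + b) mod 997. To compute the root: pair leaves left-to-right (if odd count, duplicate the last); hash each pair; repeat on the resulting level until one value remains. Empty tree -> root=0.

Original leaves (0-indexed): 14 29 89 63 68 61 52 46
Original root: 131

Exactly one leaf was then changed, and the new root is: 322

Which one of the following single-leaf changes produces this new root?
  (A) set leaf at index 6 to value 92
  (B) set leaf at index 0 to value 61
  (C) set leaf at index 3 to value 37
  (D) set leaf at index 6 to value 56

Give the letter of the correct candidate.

Original leaves: [14, 29, 89, 63, 68, 61, 52, 46]
Target new root: 322
Try each candidate change and compute the resulting root:
Candidate A: set leaf[6] = 92 -> leaves = [14, 29, 89, 63, 68, 61, 92, 46]
  L0: [14, 29, 89, 63, 68, 61, 92, 46]
  L1: h(14,29)=(14*31+29)%997=463 h(89,63)=(89*31+63)%997=828 h(68,61)=(68*31+61)%997=175 h(92,46)=(92*31+46)%997=904 -> [463, 828, 175, 904]
  L2: h(463,828)=(463*31+828)%997=226 h(175,904)=(175*31+904)%997=347 -> [226, 347]
  L3: h(226,347)=(226*31+347)%997=374 -> [374]
  root = 374 != target 322
Candidate B: set leaf[0] = 61 -> leaves = [61, 29, 89, 63, 68, 61, 52, 46]
  L0: [61, 29, 89, 63, 68, 61, 52, 46]
  L1: h(61,29)=(61*31+29)%997=923 h(89,63)=(89*31+63)%997=828 h(68,61)=(68*31+61)%997=175 h(52,46)=(52*31+46)%997=661 -> [923, 828, 175, 661]
  L2: h(923,828)=(923*31+828)%997=528 h(175,661)=(175*31+661)%997=104 -> [528, 104]
  L3: h(528,104)=(528*31+104)%997=520 -> [520]
  root = 520 != target 322
Candidate C: set leaf[3] = 37 -> leaves = [14, 29, 89, 37, 68, 61, 52, 46]
  L0: [14, 29, 89, 37, 68, 61, 52, 46]
  L1: h(14,29)=(14*31+29)%997=463 h(89,37)=(89*31+37)%997=802 h(68,61)=(68*31+61)%997=175 h(52,46)=(52*31+46)%997=661 -> [463, 802, 175, 661]
  L2: h(463,802)=(463*31+802)%997=200 h(175,661)=(175*31+661)%997=104 -> [200, 104]
  L3: h(200,104)=(200*31+104)%997=322 -> [322]
  root = 322 == target 322  ** MATCH **
Candidate D: set leaf[6] = 56 -> leaves = [14, 29, 89, 63, 68, 61, 56, 46]
  L0: [14, 29, 89, 63, 68, 61, 56, 46]
  L1: h(14,29)=(14*31+29)%997=463 h(89,63)=(89*31+63)%997=828 h(68,61)=(68*31+61)%997=175 h(56,46)=(56*31+46)%997=785 -> [463, 828, 175, 785]
  L2: h(463,828)=(463*31+828)%997=226 h(175,785)=(175*31+785)%997=228 -> [226, 228]
  L3: h(226,228)=(226*31+228)%997=255 -> [255]
  root = 255 != target 322
Candidate C produces the target root.

Answer: C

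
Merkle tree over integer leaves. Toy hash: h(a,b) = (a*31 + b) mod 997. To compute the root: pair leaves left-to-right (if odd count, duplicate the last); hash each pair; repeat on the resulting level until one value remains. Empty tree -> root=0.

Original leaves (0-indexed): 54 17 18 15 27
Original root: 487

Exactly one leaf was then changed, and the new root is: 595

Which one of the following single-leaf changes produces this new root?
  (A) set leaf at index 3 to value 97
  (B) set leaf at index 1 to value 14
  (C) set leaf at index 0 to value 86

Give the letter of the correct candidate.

Answer: B

Derivation:
Original leaves: [54, 17, 18, 15, 27]
Target new root: 595
Try each candidate change and compute the resulting root:
Candidate A: set leaf[3] = 97 -> leaves = [54, 17, 18, 97, 27]
  L0: [54, 17, 18, 97, 27]
  L1: h(54,17)=(54*31+17)%997=694 h(18,97)=(18*31+97)%997=655 h(27,27)=(27*31+27)%997=864 -> [694, 655, 864]
  L2: h(694,655)=(694*31+655)%997=235 h(864,864)=(864*31+864)%997=729 -> [235, 729]
  L3: h(235,729)=(235*31+729)%997=38 -> [38]
  root = 38 != target 595
Candidate B: set leaf[1] = 14 -> leaves = [54, 14, 18, 15, 27]
  L0: [54, 14, 18, 15, 27]
  L1: h(54,14)=(54*31+14)%997=691 h(18,15)=(18*31+15)%997=573 h(27,27)=(27*31+27)%997=864 -> [691, 573, 864]
  L2: h(691,573)=(691*31+573)%997=60 h(864,864)=(864*31+864)%997=729 -> [60, 729]
  L3: h(60,729)=(60*31+729)%997=595 -> [595]
  root = 595 == target 595  ** MATCH **
Candidate C: set leaf[0] = 86 -> leaves = [86, 17, 18, 15, 27]
  L0: [86, 17, 18, 15, 27]
  L1: h(86,17)=(86*31+17)%997=689 h(18,15)=(18*31+15)%997=573 h(27,27)=(27*31+27)%997=864 -> [689, 573, 864]
  L2: h(689,573)=(689*31+573)%997=995 h(864,864)=(864*31+864)%997=729 -> [995, 729]
  L3: h(995,729)=(995*31+729)%997=667 -> [667]
  root = 667 != target 595
Candidate B produces the target root.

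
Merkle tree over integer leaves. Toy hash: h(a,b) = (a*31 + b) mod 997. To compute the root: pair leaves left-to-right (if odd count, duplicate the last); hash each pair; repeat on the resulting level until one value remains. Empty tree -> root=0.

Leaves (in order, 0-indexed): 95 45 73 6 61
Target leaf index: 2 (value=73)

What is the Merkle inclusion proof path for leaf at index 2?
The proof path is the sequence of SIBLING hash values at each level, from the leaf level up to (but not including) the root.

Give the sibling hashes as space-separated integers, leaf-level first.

Answer: 6 996 650

Derivation:
L0 (leaves): [95, 45, 73, 6, 61], target index=2
L1: h(95,45)=(95*31+45)%997=996 [pair 0] h(73,6)=(73*31+6)%997=275 [pair 1] h(61,61)=(61*31+61)%997=955 [pair 2] -> [996, 275, 955]
  Sibling for proof at L0: 6
L2: h(996,275)=(996*31+275)%997=244 [pair 0] h(955,955)=(955*31+955)%997=650 [pair 1] -> [244, 650]
  Sibling for proof at L1: 996
L3: h(244,650)=(244*31+650)%997=238 [pair 0] -> [238]
  Sibling for proof at L2: 650
Root: 238
Proof path (sibling hashes from leaf to root): [6, 996, 650]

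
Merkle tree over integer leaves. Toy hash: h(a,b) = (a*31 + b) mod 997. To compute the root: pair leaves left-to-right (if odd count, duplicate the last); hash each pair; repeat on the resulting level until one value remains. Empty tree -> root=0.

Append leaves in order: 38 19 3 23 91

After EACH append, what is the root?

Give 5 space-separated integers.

After append 38 (leaves=[38]):
  L0: [38]
  root=38
After append 19 (leaves=[38, 19]):
  L0: [38, 19]
  L1: h(38,19)=(38*31+19)%997=200 -> [200]
  root=200
After append 3 (leaves=[38, 19, 3]):
  L0: [38, 19, 3]
  L1: h(38,19)=(38*31+19)%997=200 h(3,3)=(3*31+3)%997=96 -> [200, 96]
  L2: h(200,96)=(200*31+96)%997=314 -> [314]
  root=314
After append 23 (leaves=[38, 19, 3, 23]):
  L0: [38, 19, 3, 23]
  L1: h(38,19)=(38*31+19)%997=200 h(3,23)=(3*31+23)%997=116 -> [200, 116]
  L2: h(200,116)=(200*31+116)%997=334 -> [334]
  root=334
After append 91 (leaves=[38, 19, 3, 23, 91]):
  L0: [38, 19, 3, 23, 91]
  L1: h(38,19)=(38*31+19)%997=200 h(3,23)=(3*31+23)%997=116 h(91,91)=(91*31+91)%997=918 -> [200, 116, 918]
  L2: h(200,116)=(200*31+116)%997=334 h(918,918)=(918*31+918)%997=463 -> [334, 463]
  L3: h(334,463)=(334*31+463)%997=847 -> [847]
  root=847

Answer: 38 200 314 334 847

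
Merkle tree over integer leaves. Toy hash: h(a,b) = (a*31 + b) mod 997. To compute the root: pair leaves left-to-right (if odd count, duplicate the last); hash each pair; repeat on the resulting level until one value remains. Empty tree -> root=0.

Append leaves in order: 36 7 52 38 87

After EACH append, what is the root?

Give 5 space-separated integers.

After append 36 (leaves=[36]):
  L0: [36]
  root=36
After append 7 (leaves=[36, 7]):
  L0: [36, 7]
  L1: h(36,7)=(36*31+7)%997=126 -> [126]
  root=126
After append 52 (leaves=[36, 7, 52]):
  L0: [36, 7, 52]
  L1: h(36,7)=(36*31+7)%997=126 h(52,52)=(52*31+52)%997=667 -> [126, 667]
  L2: h(126,667)=(126*31+667)%997=585 -> [585]
  root=585
After append 38 (leaves=[36, 7, 52, 38]):
  L0: [36, 7, 52, 38]
  L1: h(36,7)=(36*31+7)%997=126 h(52,38)=(52*31+38)%997=653 -> [126, 653]
  L2: h(126,653)=(126*31+653)%997=571 -> [571]
  root=571
After append 87 (leaves=[36, 7, 52, 38, 87]):
  L0: [36, 7, 52, 38, 87]
  L1: h(36,7)=(36*31+7)%997=126 h(52,38)=(52*31+38)%997=653 h(87,87)=(87*31+87)%997=790 -> [126, 653, 790]
  L2: h(126,653)=(126*31+653)%997=571 h(790,790)=(790*31+790)%997=355 -> [571, 355]
  L3: h(571,355)=(571*31+355)%997=110 -> [110]
  root=110

Answer: 36 126 585 571 110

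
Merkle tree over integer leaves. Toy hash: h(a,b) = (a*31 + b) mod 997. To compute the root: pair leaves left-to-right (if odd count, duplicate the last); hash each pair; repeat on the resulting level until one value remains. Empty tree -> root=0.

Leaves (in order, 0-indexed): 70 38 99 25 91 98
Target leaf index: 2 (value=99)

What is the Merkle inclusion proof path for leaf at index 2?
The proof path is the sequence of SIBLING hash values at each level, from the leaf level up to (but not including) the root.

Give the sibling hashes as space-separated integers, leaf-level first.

Answer: 25 214 687

Derivation:
L0 (leaves): [70, 38, 99, 25, 91, 98], target index=2
L1: h(70,38)=(70*31+38)%997=214 [pair 0] h(99,25)=(99*31+25)%997=103 [pair 1] h(91,98)=(91*31+98)%997=925 [pair 2] -> [214, 103, 925]
  Sibling for proof at L0: 25
L2: h(214,103)=(214*31+103)%997=755 [pair 0] h(925,925)=(925*31+925)%997=687 [pair 1] -> [755, 687]
  Sibling for proof at L1: 214
L3: h(755,687)=(755*31+687)%997=164 [pair 0] -> [164]
  Sibling for proof at L2: 687
Root: 164
Proof path (sibling hashes from leaf to root): [25, 214, 687]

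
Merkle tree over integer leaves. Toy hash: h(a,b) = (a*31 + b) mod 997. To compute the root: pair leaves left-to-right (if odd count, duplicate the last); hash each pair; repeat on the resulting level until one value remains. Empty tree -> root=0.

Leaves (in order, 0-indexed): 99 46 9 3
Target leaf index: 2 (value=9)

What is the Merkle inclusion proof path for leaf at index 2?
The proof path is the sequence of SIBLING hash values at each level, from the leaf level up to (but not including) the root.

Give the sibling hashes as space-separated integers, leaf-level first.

Answer: 3 124

Derivation:
L0 (leaves): [99, 46, 9, 3], target index=2
L1: h(99,46)=(99*31+46)%997=124 [pair 0] h(9,3)=(9*31+3)%997=282 [pair 1] -> [124, 282]
  Sibling for proof at L0: 3
L2: h(124,282)=(124*31+282)%997=138 [pair 0] -> [138]
  Sibling for proof at L1: 124
Root: 138
Proof path (sibling hashes from leaf to root): [3, 124]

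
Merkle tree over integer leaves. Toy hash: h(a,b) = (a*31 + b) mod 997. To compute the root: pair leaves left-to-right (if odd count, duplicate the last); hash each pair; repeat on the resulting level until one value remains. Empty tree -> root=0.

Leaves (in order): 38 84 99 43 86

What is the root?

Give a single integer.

Answer: 521

Derivation:
L0: [38, 84, 99, 43, 86]
L1: h(38,84)=(38*31+84)%997=265 h(99,43)=(99*31+43)%997=121 h(86,86)=(86*31+86)%997=758 -> [265, 121, 758]
L2: h(265,121)=(265*31+121)%997=360 h(758,758)=(758*31+758)%997=328 -> [360, 328]
L3: h(360,328)=(360*31+328)%997=521 -> [521]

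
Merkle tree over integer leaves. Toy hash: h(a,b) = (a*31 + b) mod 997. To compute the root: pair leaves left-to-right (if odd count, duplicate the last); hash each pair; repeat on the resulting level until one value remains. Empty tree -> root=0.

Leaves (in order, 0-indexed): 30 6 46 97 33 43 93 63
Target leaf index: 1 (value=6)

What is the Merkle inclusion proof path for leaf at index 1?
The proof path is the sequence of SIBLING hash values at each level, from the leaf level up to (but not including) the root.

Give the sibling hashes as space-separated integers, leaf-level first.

Answer: 30 526 100

Derivation:
L0 (leaves): [30, 6, 46, 97, 33, 43, 93, 63], target index=1
L1: h(30,6)=(30*31+6)%997=936 [pair 0] h(46,97)=(46*31+97)%997=526 [pair 1] h(33,43)=(33*31+43)%997=69 [pair 2] h(93,63)=(93*31+63)%997=952 [pair 3] -> [936, 526, 69, 952]
  Sibling for proof at L0: 30
L2: h(936,526)=(936*31+526)%997=629 [pair 0] h(69,952)=(69*31+952)%997=100 [pair 1] -> [629, 100]
  Sibling for proof at L1: 526
L3: h(629,100)=(629*31+100)%997=656 [pair 0] -> [656]
  Sibling for proof at L2: 100
Root: 656
Proof path (sibling hashes from leaf to root): [30, 526, 100]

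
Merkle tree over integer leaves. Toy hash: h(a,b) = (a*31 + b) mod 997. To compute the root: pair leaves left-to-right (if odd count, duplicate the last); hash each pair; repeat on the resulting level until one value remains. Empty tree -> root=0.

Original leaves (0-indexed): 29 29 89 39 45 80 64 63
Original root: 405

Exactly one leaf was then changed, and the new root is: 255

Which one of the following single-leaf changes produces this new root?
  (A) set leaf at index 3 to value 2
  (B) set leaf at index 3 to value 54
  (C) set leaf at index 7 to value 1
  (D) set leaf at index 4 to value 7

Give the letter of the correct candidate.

Answer: A

Derivation:
Original leaves: [29, 29, 89, 39, 45, 80, 64, 63]
Target new root: 255
Try each candidate change and compute the resulting root:
Candidate A: set leaf[3] = 2 -> leaves = [29, 29, 89, 2, 45, 80, 64, 63]
  L0: [29, 29, 89, 2, 45, 80, 64, 63]
  L1: h(29,29)=(29*31+29)%997=928 h(89,2)=(89*31+2)%997=767 h(45,80)=(45*31+80)%997=478 h(64,63)=(64*31+63)%997=53 -> [928, 767, 478, 53]
  L2: h(928,767)=(928*31+767)%997=622 h(478,53)=(478*31+53)%997=913 -> [622, 913]
  L3: h(622,913)=(622*31+913)%997=255 -> [255]
  root = 255 == target 255  ** MATCH **
Candidate B: set leaf[3] = 54 -> leaves = [29, 29, 89, 54, 45, 80, 64, 63]
  L0: [29, 29, 89, 54, 45, 80, 64, 63]
  L1: h(29,29)=(29*31+29)%997=928 h(89,54)=(89*31+54)%997=819 h(45,80)=(45*31+80)%997=478 h(64,63)=(64*31+63)%997=53 -> [928, 819, 478, 53]
  L2: h(928,819)=(928*31+819)%997=674 h(478,53)=(478*31+53)%997=913 -> [674, 913]
  L3: h(674,913)=(674*31+913)%997=870 -> [870]
  root = 870 != target 255
Candidate C: set leaf[7] = 1 -> leaves = [29, 29, 89, 39, 45, 80, 64, 1]
  L0: [29, 29, 89, 39, 45, 80, 64, 1]
  L1: h(29,29)=(29*31+29)%997=928 h(89,39)=(89*31+39)%997=804 h(45,80)=(45*31+80)%997=478 h(64,1)=(64*31+1)%997=988 -> [928, 804, 478, 988]
  L2: h(928,804)=(928*31+804)%997=659 h(478,988)=(478*31+988)%997=851 -> [659, 851]
  L3: h(659,851)=(659*31+851)%997=343 -> [343]
  root = 343 != target 255
Candidate D: set leaf[4] = 7 -> leaves = [29, 29, 89, 39, 7, 80, 64, 63]
  L0: [29, 29, 89, 39, 7, 80, 64, 63]
  L1: h(29,29)=(29*31+29)%997=928 h(89,39)=(89*31+39)%997=804 h(7,80)=(7*31+80)%997=297 h(64,63)=(64*31+63)%997=53 -> [928, 804, 297, 53]
  L2: h(928,804)=(928*31+804)%997=659 h(297,53)=(297*31+53)%997=287 -> [659, 287]
  L3: h(659,287)=(659*31+287)%997=776 -> [776]
  root = 776 != target 255
Candidate A produces the target root.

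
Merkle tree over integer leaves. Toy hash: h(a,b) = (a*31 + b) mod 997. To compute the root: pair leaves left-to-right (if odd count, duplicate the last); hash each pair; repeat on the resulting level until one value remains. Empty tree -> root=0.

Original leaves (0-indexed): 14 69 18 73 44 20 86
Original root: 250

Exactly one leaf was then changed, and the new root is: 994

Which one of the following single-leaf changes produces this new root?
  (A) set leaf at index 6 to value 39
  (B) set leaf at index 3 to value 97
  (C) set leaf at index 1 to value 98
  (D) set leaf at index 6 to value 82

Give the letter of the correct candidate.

Original leaves: [14, 69, 18, 73, 44, 20, 86]
Target new root: 994
Try each candidate change and compute the resulting root:
Candidate A: set leaf[6] = 39 -> leaves = [14, 69, 18, 73, 44, 20, 39]
  L0: [14, 69, 18, 73, 44, 20, 39]
  L1: h(14,69)=(14*31+69)%997=503 h(18,73)=(18*31+73)%997=631 h(44,20)=(44*31+20)%997=387 h(39,39)=(39*31+39)%997=251 -> [503, 631, 387, 251]
  L2: h(503,631)=(503*31+631)%997=272 h(387,251)=(387*31+251)%997=284 -> [272, 284]
  L3: h(272,284)=(272*31+284)%997=740 -> [740]
  root = 740 != target 994
Candidate B: set leaf[3] = 97 -> leaves = [14, 69, 18, 97, 44, 20, 86]
  L0: [14, 69, 18, 97, 44, 20, 86]
  L1: h(14,69)=(14*31+69)%997=503 h(18,97)=(18*31+97)%997=655 h(44,20)=(44*31+20)%997=387 h(86,86)=(86*31+86)%997=758 -> [503, 655, 387, 758]
  L2: h(503,655)=(503*31+655)%997=296 h(387,758)=(387*31+758)%997=791 -> [296, 791]
  L3: h(296,791)=(296*31+791)%997=994 -> [994]
  root = 994 == target 994  ** MATCH **
Candidate C: set leaf[1] = 98 -> leaves = [14, 98, 18, 73, 44, 20, 86]
  L0: [14, 98, 18, 73, 44, 20, 86]
  L1: h(14,98)=(14*31+98)%997=532 h(18,73)=(18*31+73)%997=631 h(44,20)=(44*31+20)%997=387 h(86,86)=(86*31+86)%997=758 -> [532, 631, 387, 758]
  L2: h(532,631)=(532*31+631)%997=174 h(387,758)=(387*31+758)%997=791 -> [174, 791]
  L3: h(174,791)=(174*31+791)%997=203 -> [203]
  root = 203 != target 994
Candidate D: set leaf[6] = 82 -> leaves = [14, 69, 18, 73, 44, 20, 82]
  L0: [14, 69, 18, 73, 44, 20, 82]
  L1: h(14,69)=(14*31+69)%997=503 h(18,73)=(18*31+73)%997=631 h(44,20)=(44*31+20)%997=387 h(82,82)=(82*31+82)%997=630 -> [503, 631, 387, 630]
  L2: h(503,631)=(503*31+631)%997=272 h(387,630)=(387*31+630)%997=663 -> [272, 663]
  L3: h(272,663)=(272*31+663)%997=122 -> [122]
  root = 122 != target 994
Candidate B produces the target root.

Answer: B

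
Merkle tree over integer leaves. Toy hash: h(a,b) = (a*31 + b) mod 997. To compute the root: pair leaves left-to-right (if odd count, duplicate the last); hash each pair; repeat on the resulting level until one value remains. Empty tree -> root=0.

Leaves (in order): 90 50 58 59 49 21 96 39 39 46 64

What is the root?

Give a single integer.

Answer: 547

Derivation:
L0: [90, 50, 58, 59, 49, 21, 96, 39, 39, 46, 64]
L1: h(90,50)=(90*31+50)%997=846 h(58,59)=(58*31+59)%997=860 h(49,21)=(49*31+21)%997=543 h(96,39)=(96*31+39)%997=24 h(39,46)=(39*31+46)%997=258 h(64,64)=(64*31+64)%997=54 -> [846, 860, 543, 24, 258, 54]
L2: h(846,860)=(846*31+860)%997=167 h(543,24)=(543*31+24)%997=905 h(258,54)=(258*31+54)%997=76 -> [167, 905, 76]
L3: h(167,905)=(167*31+905)%997=100 h(76,76)=(76*31+76)%997=438 -> [100, 438]
L4: h(100,438)=(100*31+438)%997=547 -> [547]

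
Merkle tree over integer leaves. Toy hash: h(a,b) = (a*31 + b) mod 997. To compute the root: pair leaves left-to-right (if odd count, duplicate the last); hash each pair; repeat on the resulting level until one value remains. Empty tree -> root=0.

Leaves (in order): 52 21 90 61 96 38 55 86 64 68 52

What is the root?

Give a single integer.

Answer: 118

Derivation:
L0: [52, 21, 90, 61, 96, 38, 55, 86, 64, 68, 52]
L1: h(52,21)=(52*31+21)%997=636 h(90,61)=(90*31+61)%997=857 h(96,38)=(96*31+38)%997=23 h(55,86)=(55*31+86)%997=794 h(64,68)=(64*31+68)%997=58 h(52,52)=(52*31+52)%997=667 -> [636, 857, 23, 794, 58, 667]
L2: h(636,857)=(636*31+857)%997=633 h(23,794)=(23*31+794)%997=510 h(58,667)=(58*31+667)%997=471 -> [633, 510, 471]
L3: h(633,510)=(633*31+510)%997=193 h(471,471)=(471*31+471)%997=117 -> [193, 117]
L4: h(193,117)=(193*31+117)%997=118 -> [118]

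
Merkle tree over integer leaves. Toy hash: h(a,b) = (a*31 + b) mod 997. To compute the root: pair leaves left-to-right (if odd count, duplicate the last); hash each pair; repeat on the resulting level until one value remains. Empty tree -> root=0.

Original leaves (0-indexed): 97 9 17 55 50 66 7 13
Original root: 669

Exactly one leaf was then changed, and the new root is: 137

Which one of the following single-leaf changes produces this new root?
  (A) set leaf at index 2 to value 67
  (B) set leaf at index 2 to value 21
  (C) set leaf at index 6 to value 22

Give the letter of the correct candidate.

Answer: C

Derivation:
Original leaves: [97, 9, 17, 55, 50, 66, 7, 13]
Target new root: 137
Try each candidate change and compute the resulting root:
Candidate A: set leaf[2] = 67 -> leaves = [97, 9, 67, 55, 50, 66, 7, 13]
  L0: [97, 9, 67, 55, 50, 66, 7, 13]
  L1: h(97,9)=(97*31+9)%997=25 h(67,55)=(67*31+55)%997=138 h(50,66)=(50*31+66)%997=619 h(7,13)=(7*31+13)%997=230 -> [25, 138, 619, 230]
  L2: h(25,138)=(25*31+138)%997=913 h(619,230)=(619*31+230)%997=476 -> [913, 476]
  L3: h(913,476)=(913*31+476)%997=863 -> [863]
  root = 863 != target 137
Candidate B: set leaf[2] = 21 -> leaves = [97, 9, 21, 55, 50, 66, 7, 13]
  L0: [97, 9, 21, 55, 50, 66, 7, 13]
  L1: h(97,9)=(97*31+9)%997=25 h(21,55)=(21*31+55)%997=706 h(50,66)=(50*31+66)%997=619 h(7,13)=(7*31+13)%997=230 -> [25, 706, 619, 230]
  L2: h(25,706)=(25*31+706)%997=484 h(619,230)=(619*31+230)%997=476 -> [484, 476]
  L3: h(484,476)=(484*31+476)%997=525 -> [525]
  root = 525 != target 137
Candidate C: set leaf[6] = 22 -> leaves = [97, 9, 17, 55, 50, 66, 22, 13]
  L0: [97, 9, 17, 55, 50, 66, 22, 13]
  L1: h(97,9)=(97*31+9)%997=25 h(17,55)=(17*31+55)%997=582 h(50,66)=(50*31+66)%997=619 h(22,13)=(22*31+13)%997=695 -> [25, 582, 619, 695]
  L2: h(25,582)=(25*31+582)%997=360 h(619,695)=(619*31+695)%997=941 -> [360, 941]
  L3: h(360,941)=(360*31+941)%997=137 -> [137]
  root = 137 == target 137  ** MATCH **
Candidate C produces the target root.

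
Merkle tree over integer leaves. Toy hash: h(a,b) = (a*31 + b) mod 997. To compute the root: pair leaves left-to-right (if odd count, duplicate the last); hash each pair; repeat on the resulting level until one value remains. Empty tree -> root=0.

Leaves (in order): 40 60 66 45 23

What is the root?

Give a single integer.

Answer: 696

Derivation:
L0: [40, 60, 66, 45, 23]
L1: h(40,60)=(40*31+60)%997=303 h(66,45)=(66*31+45)%997=97 h(23,23)=(23*31+23)%997=736 -> [303, 97, 736]
L2: h(303,97)=(303*31+97)%997=517 h(736,736)=(736*31+736)%997=621 -> [517, 621]
L3: h(517,621)=(517*31+621)%997=696 -> [696]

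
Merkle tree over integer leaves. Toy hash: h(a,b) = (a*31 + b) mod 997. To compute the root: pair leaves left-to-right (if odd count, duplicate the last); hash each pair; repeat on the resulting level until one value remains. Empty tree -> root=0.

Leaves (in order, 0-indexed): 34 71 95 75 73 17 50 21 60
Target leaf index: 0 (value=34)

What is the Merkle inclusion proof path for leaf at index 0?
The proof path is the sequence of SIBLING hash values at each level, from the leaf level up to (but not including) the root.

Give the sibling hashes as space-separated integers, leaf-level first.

L0 (leaves): [34, 71, 95, 75, 73, 17, 50, 21, 60], target index=0
L1: h(34,71)=(34*31+71)%997=128 [pair 0] h(95,75)=(95*31+75)%997=29 [pair 1] h(73,17)=(73*31+17)%997=286 [pair 2] h(50,21)=(50*31+21)%997=574 [pair 3] h(60,60)=(60*31+60)%997=923 [pair 4] -> [128, 29, 286, 574, 923]
  Sibling for proof at L0: 71
L2: h(128,29)=(128*31+29)%997=9 [pair 0] h(286,574)=(286*31+574)%997=467 [pair 1] h(923,923)=(923*31+923)%997=623 [pair 2] -> [9, 467, 623]
  Sibling for proof at L1: 29
L3: h(9,467)=(9*31+467)%997=746 [pair 0] h(623,623)=(623*31+623)%997=993 [pair 1] -> [746, 993]
  Sibling for proof at L2: 467
L4: h(746,993)=(746*31+993)%997=191 [pair 0] -> [191]
  Sibling for proof at L3: 993
Root: 191
Proof path (sibling hashes from leaf to root): [71, 29, 467, 993]

Answer: 71 29 467 993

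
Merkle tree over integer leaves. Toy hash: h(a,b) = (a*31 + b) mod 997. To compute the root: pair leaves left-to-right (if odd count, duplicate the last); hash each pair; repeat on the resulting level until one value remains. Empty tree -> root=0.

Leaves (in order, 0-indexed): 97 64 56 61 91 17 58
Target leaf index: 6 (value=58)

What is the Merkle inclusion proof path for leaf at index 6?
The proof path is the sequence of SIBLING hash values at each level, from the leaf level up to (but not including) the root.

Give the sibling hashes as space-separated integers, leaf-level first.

Answer: 58 844 289

Derivation:
L0 (leaves): [97, 64, 56, 61, 91, 17, 58], target index=6
L1: h(97,64)=(97*31+64)%997=80 [pair 0] h(56,61)=(56*31+61)%997=800 [pair 1] h(91,17)=(91*31+17)%997=844 [pair 2] h(58,58)=(58*31+58)%997=859 [pair 3] -> [80, 800, 844, 859]
  Sibling for proof at L0: 58
L2: h(80,800)=(80*31+800)%997=289 [pair 0] h(844,859)=(844*31+859)%997=104 [pair 1] -> [289, 104]
  Sibling for proof at L1: 844
L3: h(289,104)=(289*31+104)%997=90 [pair 0] -> [90]
  Sibling for proof at L2: 289
Root: 90
Proof path (sibling hashes from leaf to root): [58, 844, 289]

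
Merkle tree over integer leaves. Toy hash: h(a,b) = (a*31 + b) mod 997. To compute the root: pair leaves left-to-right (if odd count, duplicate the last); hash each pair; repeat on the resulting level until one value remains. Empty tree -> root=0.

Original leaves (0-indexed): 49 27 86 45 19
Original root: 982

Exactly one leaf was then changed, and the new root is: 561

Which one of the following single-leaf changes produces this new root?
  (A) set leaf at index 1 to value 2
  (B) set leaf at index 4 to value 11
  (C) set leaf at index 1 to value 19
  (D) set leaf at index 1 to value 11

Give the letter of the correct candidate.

Original leaves: [49, 27, 86, 45, 19]
Target new root: 561
Try each candidate change and compute the resulting root:
Candidate A: set leaf[1] = 2 -> leaves = [49, 2, 86, 45, 19]
  L0: [49, 2, 86, 45, 19]
  L1: h(49,2)=(49*31+2)%997=524 h(86,45)=(86*31+45)%997=717 h(19,19)=(19*31+19)%997=608 -> [524, 717, 608]
  L2: h(524,717)=(524*31+717)%997=12 h(608,608)=(608*31+608)%997=513 -> [12, 513]
  L3: h(12,513)=(12*31+513)%997=885 -> [885]
  root = 885 != target 561
Candidate B: set leaf[4] = 11 -> leaves = [49, 27, 86, 45, 11]
  L0: [49, 27, 86, 45, 11]
  L1: h(49,27)=(49*31+27)%997=549 h(86,45)=(86*31+45)%997=717 h(11,11)=(11*31+11)%997=352 -> [549, 717, 352]
  L2: h(549,717)=(549*31+717)%997=787 h(352,352)=(352*31+352)%997=297 -> [787, 297]
  L3: h(787,297)=(787*31+297)%997=766 -> [766]
  root = 766 != target 561
Candidate C: set leaf[1] = 19 -> leaves = [49, 19, 86, 45, 19]
  L0: [49, 19, 86, 45, 19]
  L1: h(49,19)=(49*31+19)%997=541 h(86,45)=(86*31+45)%997=717 h(19,19)=(19*31+19)%997=608 -> [541, 717, 608]
  L2: h(541,717)=(541*31+717)%997=539 h(608,608)=(608*31+608)%997=513 -> [539, 513]
  L3: h(539,513)=(539*31+513)%997=273 -> [273]
  root = 273 != target 561
Candidate D: set leaf[1] = 11 -> leaves = [49, 11, 86, 45, 19]
  L0: [49, 11, 86, 45, 19]
  L1: h(49,11)=(49*31+11)%997=533 h(86,45)=(86*31+45)%997=717 h(19,19)=(19*31+19)%997=608 -> [533, 717, 608]
  L2: h(533,717)=(533*31+717)%997=291 h(608,608)=(608*31+608)%997=513 -> [291, 513]
  L3: h(291,513)=(291*31+513)%997=561 -> [561]
  root = 561 == target 561  ** MATCH **
Candidate D produces the target root.

Answer: D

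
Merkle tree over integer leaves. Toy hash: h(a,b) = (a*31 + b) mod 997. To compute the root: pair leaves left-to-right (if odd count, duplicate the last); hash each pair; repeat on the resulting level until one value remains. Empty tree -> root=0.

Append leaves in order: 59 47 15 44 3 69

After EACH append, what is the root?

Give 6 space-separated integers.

Answer: 59 879 810 839 168 286

Derivation:
After append 59 (leaves=[59]):
  L0: [59]
  root=59
After append 47 (leaves=[59, 47]):
  L0: [59, 47]
  L1: h(59,47)=(59*31+47)%997=879 -> [879]
  root=879
After append 15 (leaves=[59, 47, 15]):
  L0: [59, 47, 15]
  L1: h(59,47)=(59*31+47)%997=879 h(15,15)=(15*31+15)%997=480 -> [879, 480]
  L2: h(879,480)=(879*31+480)%997=810 -> [810]
  root=810
After append 44 (leaves=[59, 47, 15, 44]):
  L0: [59, 47, 15, 44]
  L1: h(59,47)=(59*31+47)%997=879 h(15,44)=(15*31+44)%997=509 -> [879, 509]
  L2: h(879,509)=(879*31+509)%997=839 -> [839]
  root=839
After append 3 (leaves=[59, 47, 15, 44, 3]):
  L0: [59, 47, 15, 44, 3]
  L1: h(59,47)=(59*31+47)%997=879 h(15,44)=(15*31+44)%997=509 h(3,3)=(3*31+3)%997=96 -> [879, 509, 96]
  L2: h(879,509)=(879*31+509)%997=839 h(96,96)=(96*31+96)%997=81 -> [839, 81]
  L3: h(839,81)=(839*31+81)%997=168 -> [168]
  root=168
After append 69 (leaves=[59, 47, 15, 44, 3, 69]):
  L0: [59, 47, 15, 44, 3, 69]
  L1: h(59,47)=(59*31+47)%997=879 h(15,44)=(15*31+44)%997=509 h(3,69)=(3*31+69)%997=162 -> [879, 509, 162]
  L2: h(879,509)=(879*31+509)%997=839 h(162,162)=(162*31+162)%997=199 -> [839, 199]
  L3: h(839,199)=(839*31+199)%997=286 -> [286]
  root=286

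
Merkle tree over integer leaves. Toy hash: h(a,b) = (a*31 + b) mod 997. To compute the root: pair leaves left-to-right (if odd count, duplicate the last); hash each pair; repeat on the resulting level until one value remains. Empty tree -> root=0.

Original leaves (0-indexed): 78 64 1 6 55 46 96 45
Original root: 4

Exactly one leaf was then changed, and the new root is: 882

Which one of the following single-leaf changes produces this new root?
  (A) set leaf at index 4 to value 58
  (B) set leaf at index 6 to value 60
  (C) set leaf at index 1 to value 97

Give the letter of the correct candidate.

Answer: B

Derivation:
Original leaves: [78, 64, 1, 6, 55, 46, 96, 45]
Target new root: 882
Try each candidate change and compute the resulting root:
Candidate A: set leaf[4] = 58 -> leaves = [78, 64, 1, 6, 58, 46, 96, 45]
  L0: [78, 64, 1, 6, 58, 46, 96, 45]
  L1: h(78,64)=(78*31+64)%997=488 h(1,6)=(1*31+6)%997=37 h(58,46)=(58*31+46)%997=847 h(96,45)=(96*31+45)%997=30 -> [488, 37, 847, 30]
  L2: h(488,37)=(488*31+37)%997=210 h(847,30)=(847*31+30)%997=365 -> [210, 365]
  L3: h(210,365)=(210*31+365)%997=893 -> [893]
  root = 893 != target 882
Candidate B: set leaf[6] = 60 -> leaves = [78, 64, 1, 6, 55, 46, 60, 45]
  L0: [78, 64, 1, 6, 55, 46, 60, 45]
  L1: h(78,64)=(78*31+64)%997=488 h(1,6)=(1*31+6)%997=37 h(55,46)=(55*31+46)%997=754 h(60,45)=(60*31+45)%997=908 -> [488, 37, 754, 908]
  L2: h(488,37)=(488*31+37)%997=210 h(754,908)=(754*31+908)%997=354 -> [210, 354]
  L3: h(210,354)=(210*31+354)%997=882 -> [882]
  root = 882 == target 882  ** MATCH **
Candidate C: set leaf[1] = 97 -> leaves = [78, 97, 1, 6, 55, 46, 96, 45]
  L0: [78, 97, 1, 6, 55, 46, 96, 45]
  L1: h(78,97)=(78*31+97)%997=521 h(1,6)=(1*31+6)%997=37 h(55,46)=(55*31+46)%997=754 h(96,45)=(96*31+45)%997=30 -> [521, 37, 754, 30]
  L2: h(521,37)=(521*31+37)%997=236 h(754,30)=(754*31+30)%997=473 -> [236, 473]
  L3: h(236,473)=(236*31+473)%997=810 -> [810]
  root = 810 != target 882
Candidate B produces the target root.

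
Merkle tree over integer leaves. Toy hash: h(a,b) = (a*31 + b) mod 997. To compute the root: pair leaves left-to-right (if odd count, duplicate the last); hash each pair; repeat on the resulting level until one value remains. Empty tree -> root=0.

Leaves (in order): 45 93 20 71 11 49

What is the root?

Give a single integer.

L0: [45, 93, 20, 71, 11, 49]
L1: h(45,93)=(45*31+93)%997=491 h(20,71)=(20*31+71)%997=691 h(11,49)=(11*31+49)%997=390 -> [491, 691, 390]
L2: h(491,691)=(491*31+691)%997=957 h(390,390)=(390*31+390)%997=516 -> [957, 516]
L3: h(957,516)=(957*31+516)%997=273 -> [273]

Answer: 273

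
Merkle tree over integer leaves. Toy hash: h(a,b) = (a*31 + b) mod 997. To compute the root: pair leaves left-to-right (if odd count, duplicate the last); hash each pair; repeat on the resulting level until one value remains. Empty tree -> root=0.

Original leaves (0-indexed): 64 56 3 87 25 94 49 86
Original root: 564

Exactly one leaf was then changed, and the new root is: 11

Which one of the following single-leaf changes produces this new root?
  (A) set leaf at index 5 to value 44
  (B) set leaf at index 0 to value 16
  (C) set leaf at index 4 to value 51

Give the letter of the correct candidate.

Answer: A

Derivation:
Original leaves: [64, 56, 3, 87, 25, 94, 49, 86]
Target new root: 11
Try each candidate change and compute the resulting root:
Candidate A: set leaf[5] = 44 -> leaves = [64, 56, 3, 87, 25, 44, 49, 86]
  L0: [64, 56, 3, 87, 25, 44, 49, 86]
  L1: h(64,56)=(64*31+56)%997=46 h(3,87)=(3*31+87)%997=180 h(25,44)=(25*31+44)%997=819 h(49,86)=(49*31+86)%997=608 -> [46, 180, 819, 608]
  L2: h(46,180)=(46*31+180)%997=609 h(819,608)=(819*31+608)%997=75 -> [609, 75]
  L3: h(609,75)=(609*31+75)%997=11 -> [11]
  root = 11 == target 11  ** MATCH **
Candidate B: set leaf[0] = 16 -> leaves = [16, 56, 3, 87, 25, 94, 49, 86]
  L0: [16, 56, 3, 87, 25, 94, 49, 86]
  L1: h(16,56)=(16*31+56)%997=552 h(3,87)=(3*31+87)%997=180 h(25,94)=(25*31+94)%997=869 h(49,86)=(49*31+86)%997=608 -> [552, 180, 869, 608]
  L2: h(552,180)=(552*31+180)%997=343 h(869,608)=(869*31+608)%997=628 -> [343, 628]
  L3: h(343,628)=(343*31+628)%997=294 -> [294]
  root = 294 != target 11
Candidate C: set leaf[4] = 51 -> leaves = [64, 56, 3, 87, 51, 94, 49, 86]
  L0: [64, 56, 3, 87, 51, 94, 49, 86]
  L1: h(64,56)=(64*31+56)%997=46 h(3,87)=(3*31+87)%997=180 h(51,94)=(51*31+94)%997=678 h(49,86)=(49*31+86)%997=608 -> [46, 180, 678, 608]
  L2: h(46,180)=(46*31+180)%997=609 h(678,608)=(678*31+608)%997=689 -> [609, 689]
  L3: h(609,689)=(609*31+689)%997=625 -> [625]
  root = 625 != target 11
Candidate A produces the target root.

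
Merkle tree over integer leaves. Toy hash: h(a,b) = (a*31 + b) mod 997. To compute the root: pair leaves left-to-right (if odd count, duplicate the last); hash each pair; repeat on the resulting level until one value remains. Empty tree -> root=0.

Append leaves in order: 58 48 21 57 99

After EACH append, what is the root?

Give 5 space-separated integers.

Answer: 58 849 72 108 39

Derivation:
After append 58 (leaves=[58]):
  L0: [58]
  root=58
After append 48 (leaves=[58, 48]):
  L0: [58, 48]
  L1: h(58,48)=(58*31+48)%997=849 -> [849]
  root=849
After append 21 (leaves=[58, 48, 21]):
  L0: [58, 48, 21]
  L1: h(58,48)=(58*31+48)%997=849 h(21,21)=(21*31+21)%997=672 -> [849, 672]
  L2: h(849,672)=(849*31+672)%997=72 -> [72]
  root=72
After append 57 (leaves=[58, 48, 21, 57]):
  L0: [58, 48, 21, 57]
  L1: h(58,48)=(58*31+48)%997=849 h(21,57)=(21*31+57)%997=708 -> [849, 708]
  L2: h(849,708)=(849*31+708)%997=108 -> [108]
  root=108
After append 99 (leaves=[58, 48, 21, 57, 99]):
  L0: [58, 48, 21, 57, 99]
  L1: h(58,48)=(58*31+48)%997=849 h(21,57)=(21*31+57)%997=708 h(99,99)=(99*31+99)%997=177 -> [849, 708, 177]
  L2: h(849,708)=(849*31+708)%997=108 h(177,177)=(177*31+177)%997=679 -> [108, 679]
  L3: h(108,679)=(108*31+679)%997=39 -> [39]
  root=39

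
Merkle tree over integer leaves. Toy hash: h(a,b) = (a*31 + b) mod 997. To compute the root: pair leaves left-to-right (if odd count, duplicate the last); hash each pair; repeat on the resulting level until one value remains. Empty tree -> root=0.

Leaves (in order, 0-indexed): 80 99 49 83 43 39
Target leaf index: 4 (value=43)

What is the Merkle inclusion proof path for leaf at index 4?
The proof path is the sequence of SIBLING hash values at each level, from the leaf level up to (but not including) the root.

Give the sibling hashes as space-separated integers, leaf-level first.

L0 (leaves): [80, 99, 49, 83, 43, 39], target index=4
L1: h(80,99)=(80*31+99)%997=585 [pair 0] h(49,83)=(49*31+83)%997=605 [pair 1] h(43,39)=(43*31+39)%997=375 [pair 2] -> [585, 605, 375]
  Sibling for proof at L0: 39
L2: h(585,605)=(585*31+605)%997=794 [pair 0] h(375,375)=(375*31+375)%997=36 [pair 1] -> [794, 36]
  Sibling for proof at L1: 375
L3: h(794,36)=(794*31+36)%997=722 [pair 0] -> [722]
  Sibling for proof at L2: 794
Root: 722
Proof path (sibling hashes from leaf to root): [39, 375, 794]

Answer: 39 375 794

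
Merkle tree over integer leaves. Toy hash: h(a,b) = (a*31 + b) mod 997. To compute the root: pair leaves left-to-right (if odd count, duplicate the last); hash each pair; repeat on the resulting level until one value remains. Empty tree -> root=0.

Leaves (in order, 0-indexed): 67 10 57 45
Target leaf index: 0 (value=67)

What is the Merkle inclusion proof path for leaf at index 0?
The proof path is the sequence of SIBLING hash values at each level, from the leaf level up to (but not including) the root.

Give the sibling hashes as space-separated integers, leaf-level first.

Answer: 10 815

Derivation:
L0 (leaves): [67, 10, 57, 45], target index=0
L1: h(67,10)=(67*31+10)%997=93 [pair 0] h(57,45)=(57*31+45)%997=815 [pair 1] -> [93, 815]
  Sibling for proof at L0: 10
L2: h(93,815)=(93*31+815)%997=707 [pair 0] -> [707]
  Sibling for proof at L1: 815
Root: 707
Proof path (sibling hashes from leaf to root): [10, 815]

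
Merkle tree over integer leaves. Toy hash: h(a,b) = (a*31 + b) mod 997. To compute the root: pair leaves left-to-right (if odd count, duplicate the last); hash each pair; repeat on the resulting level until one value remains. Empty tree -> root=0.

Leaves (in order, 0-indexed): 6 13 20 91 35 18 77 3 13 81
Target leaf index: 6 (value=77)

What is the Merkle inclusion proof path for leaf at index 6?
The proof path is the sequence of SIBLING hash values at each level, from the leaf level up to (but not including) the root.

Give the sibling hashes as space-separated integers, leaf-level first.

Answer: 3 106 898 107

Derivation:
L0 (leaves): [6, 13, 20, 91, 35, 18, 77, 3, 13, 81], target index=6
L1: h(6,13)=(6*31+13)%997=199 [pair 0] h(20,91)=(20*31+91)%997=711 [pair 1] h(35,18)=(35*31+18)%997=106 [pair 2] h(77,3)=(77*31+3)%997=396 [pair 3] h(13,81)=(13*31+81)%997=484 [pair 4] -> [199, 711, 106, 396, 484]
  Sibling for proof at L0: 3
L2: h(199,711)=(199*31+711)%997=898 [pair 0] h(106,396)=(106*31+396)%997=691 [pair 1] h(484,484)=(484*31+484)%997=533 [pair 2] -> [898, 691, 533]
  Sibling for proof at L1: 106
L3: h(898,691)=(898*31+691)%997=613 [pair 0] h(533,533)=(533*31+533)%997=107 [pair 1] -> [613, 107]
  Sibling for proof at L2: 898
L4: h(613,107)=(613*31+107)%997=167 [pair 0] -> [167]
  Sibling for proof at L3: 107
Root: 167
Proof path (sibling hashes from leaf to root): [3, 106, 898, 107]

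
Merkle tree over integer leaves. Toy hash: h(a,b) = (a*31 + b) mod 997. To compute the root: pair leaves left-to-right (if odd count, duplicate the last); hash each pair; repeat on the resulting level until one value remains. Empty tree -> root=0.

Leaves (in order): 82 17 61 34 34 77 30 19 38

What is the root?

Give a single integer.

L0: [82, 17, 61, 34, 34, 77, 30, 19, 38]
L1: h(82,17)=(82*31+17)%997=565 h(61,34)=(61*31+34)%997=928 h(34,77)=(34*31+77)%997=134 h(30,19)=(30*31+19)%997=949 h(38,38)=(38*31+38)%997=219 -> [565, 928, 134, 949, 219]
L2: h(565,928)=(565*31+928)%997=497 h(134,949)=(134*31+949)%997=118 h(219,219)=(219*31+219)%997=29 -> [497, 118, 29]
L3: h(497,118)=(497*31+118)%997=570 h(29,29)=(29*31+29)%997=928 -> [570, 928]
L4: h(570,928)=(570*31+928)%997=652 -> [652]

Answer: 652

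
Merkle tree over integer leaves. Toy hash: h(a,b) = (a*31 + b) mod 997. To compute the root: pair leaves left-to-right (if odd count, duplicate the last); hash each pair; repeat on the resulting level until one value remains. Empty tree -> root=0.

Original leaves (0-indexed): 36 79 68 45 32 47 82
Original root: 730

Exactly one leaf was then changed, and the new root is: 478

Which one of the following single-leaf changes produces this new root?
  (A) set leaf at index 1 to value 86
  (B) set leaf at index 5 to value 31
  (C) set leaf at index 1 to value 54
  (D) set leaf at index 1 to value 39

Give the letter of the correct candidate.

Original leaves: [36, 79, 68, 45, 32, 47, 82]
Target new root: 478
Try each candidate change and compute the resulting root:
Candidate A: set leaf[1] = 86 -> leaves = [36, 86, 68, 45, 32, 47, 82]
  L0: [36, 86, 68, 45, 32, 47, 82]
  L1: h(36,86)=(36*31+86)%997=205 h(68,45)=(68*31+45)%997=159 h(32,47)=(32*31+47)%997=42 h(82,82)=(82*31+82)%997=630 -> [205, 159, 42, 630]
  L2: h(205,159)=(205*31+159)%997=532 h(42,630)=(42*31+630)%997=935 -> [532, 935]
  L3: h(532,935)=(532*31+935)%997=478 -> [478]
  root = 478 == target 478  ** MATCH **
Candidate B: set leaf[5] = 31 -> leaves = [36, 79, 68, 45, 32, 31, 82]
  L0: [36, 79, 68, 45, 32, 31, 82]
  L1: h(36,79)=(36*31+79)%997=198 h(68,45)=(68*31+45)%997=159 h(32,31)=(32*31+31)%997=26 h(82,82)=(82*31+82)%997=630 -> [198, 159, 26, 630]
  L2: h(198,159)=(198*31+159)%997=315 h(26,630)=(26*31+630)%997=439 -> [315, 439]
  L3: h(315,439)=(315*31+439)%997=234 -> [234]
  root = 234 != target 478
Candidate C: set leaf[1] = 54 -> leaves = [36, 54, 68, 45, 32, 47, 82]
  L0: [36, 54, 68, 45, 32, 47, 82]
  L1: h(36,54)=(36*31+54)%997=173 h(68,45)=(68*31+45)%997=159 h(32,47)=(32*31+47)%997=42 h(82,82)=(82*31+82)%997=630 -> [173, 159, 42, 630]
  L2: h(173,159)=(173*31+159)%997=537 h(42,630)=(42*31+630)%997=935 -> [537, 935]
  L3: h(537,935)=(537*31+935)%997=633 -> [633]
  root = 633 != target 478
Candidate D: set leaf[1] = 39 -> leaves = [36, 39, 68, 45, 32, 47, 82]
  L0: [36, 39, 68, 45, 32, 47, 82]
  L1: h(36,39)=(36*31+39)%997=158 h(68,45)=(68*31+45)%997=159 h(32,47)=(32*31+47)%997=42 h(82,82)=(82*31+82)%997=630 -> [158, 159, 42, 630]
  L2: h(158,159)=(158*31+159)%997=72 h(42,630)=(42*31+630)%997=935 -> [72, 935]
  L3: h(72,935)=(72*31+935)%997=176 -> [176]
  root = 176 != target 478
Candidate A produces the target root.

Answer: A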